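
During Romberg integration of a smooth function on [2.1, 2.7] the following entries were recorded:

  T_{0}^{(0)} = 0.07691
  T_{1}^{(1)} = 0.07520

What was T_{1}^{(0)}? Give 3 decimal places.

From T_{1}^{(1)} = (4·T_{1}^{(0)} − T_{0}^{(0)})/3, solve for T_{1}^{(0)}:
4·T_{1}^{(0)} = 3·0.07520 + 0.07691 = 0.30251
T_{1}^{(0)} = 0.07563

0.076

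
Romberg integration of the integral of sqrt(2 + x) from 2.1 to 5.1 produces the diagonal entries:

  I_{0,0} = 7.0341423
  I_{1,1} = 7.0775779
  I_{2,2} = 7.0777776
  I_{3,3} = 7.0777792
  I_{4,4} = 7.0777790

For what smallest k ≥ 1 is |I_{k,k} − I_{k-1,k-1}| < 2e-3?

|I_{1,1} − I_{0,0}| = 0.0434356 ≥ 2e-3
|I_{2,2} − I_{1,1}| = 0.0001997 < 2e-3

k = 2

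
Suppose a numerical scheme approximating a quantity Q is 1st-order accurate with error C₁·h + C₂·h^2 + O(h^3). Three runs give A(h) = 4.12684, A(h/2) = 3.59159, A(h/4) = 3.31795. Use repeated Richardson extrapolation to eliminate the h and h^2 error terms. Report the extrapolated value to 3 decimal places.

3.040

First eliminate the h term (factor 2^1 = 2):
  B₁ = (2·3.59159 − 4.12684)/1 = 3.05634
  B₂ = (2·3.31795 − 3.59159)/1 = 3.04431
Then eliminate the h^2 term (factor 2^2 = 4):
  (4·3.04431 − 3.05634)/3 = 3.04030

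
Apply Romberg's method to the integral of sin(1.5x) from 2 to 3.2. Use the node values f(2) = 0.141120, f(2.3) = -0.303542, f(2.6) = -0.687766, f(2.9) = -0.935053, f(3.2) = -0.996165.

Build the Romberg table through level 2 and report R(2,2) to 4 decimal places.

R(0,0) (trapezoid, 1 panel, h=1.2000): -0.513027
R(1,0) (trapezoid, 2 panels, h=0.6000): -0.669173
R(2,0) (trapezoid, 4 panels, h=0.3000): -0.706165
R(1,1) = -0.669173 + (-0.669173 − (-0.513027))/3 = -0.721222
R(2,1) = -0.706165 + (-0.706165 − (-0.669173))/3 = -0.718496
R(2,2) = -0.718496 + (-0.718496 − (-0.721222))/15 = -0.718314

-0.7183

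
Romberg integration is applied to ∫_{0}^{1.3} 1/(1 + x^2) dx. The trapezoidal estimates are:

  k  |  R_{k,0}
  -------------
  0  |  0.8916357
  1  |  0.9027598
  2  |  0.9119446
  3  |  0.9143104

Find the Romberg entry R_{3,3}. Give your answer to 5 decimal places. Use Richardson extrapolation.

R_{1,1} = (4·0.9027598 − 0.8916357) / 3 = 0.9064678
R_{2,1} = (4·0.9119446 − 0.9027598) / 3 = 0.9150062
R_{3,1} = 0.9143104 + (0.9143104 − 0.9119446)/3 = 0.9150990
R_{2,2} = 0.9150062 + (0.9150062 − 0.9064678)/15 = 0.9155754
R_{3,2} = (16·0.9150990 − 0.9150062) / 15 = 0.9151052
R_{3,3} = (64·0.9151052 − 0.9155754) / 63 = 0.9150977
(Column j=1 coincides with Simpson's rule on the same nodes.)

0.91510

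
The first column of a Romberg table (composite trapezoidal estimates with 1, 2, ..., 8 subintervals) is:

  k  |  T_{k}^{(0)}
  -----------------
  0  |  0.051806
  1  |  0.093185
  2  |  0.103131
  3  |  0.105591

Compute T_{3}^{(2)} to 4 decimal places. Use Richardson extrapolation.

T_{2}^{(1)} = 0.103131 + (0.103131 − 0.093185)/3 = 0.106446
T_{3}^{(1)} = (4·0.105591 − 0.103131) / 3 = 0.106411
T_{3}^{(2)} = 0.106411 + (0.106411 − 0.106446)/15 = 0.106409

0.1064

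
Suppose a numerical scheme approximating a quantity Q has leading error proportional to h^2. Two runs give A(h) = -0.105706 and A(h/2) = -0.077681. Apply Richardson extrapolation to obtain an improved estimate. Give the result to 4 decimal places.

-0.0683

The leading error scales as h^2; refining by a factor of 2 reduces it by 2^2 = 4.
Extrapolated value = (4·A(h/2) − A(h)) / (4 − 1)
= (4·(-0.077681) − (-0.105706)) / 3
= -0.205018 / 3 = -0.068339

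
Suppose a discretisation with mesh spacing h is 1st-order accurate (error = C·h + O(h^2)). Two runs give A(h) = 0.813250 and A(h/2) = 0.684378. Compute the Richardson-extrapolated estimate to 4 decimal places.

The leading error scales as h; refining by a factor of 2 reduces it by 2^1 = 2.
Extrapolated value = (2·A(h/2) − A(h)) / (2 − 1)
= (2·0.684378 − 0.813250) / 1
= 0.555506 / 1 = 0.555506

0.5555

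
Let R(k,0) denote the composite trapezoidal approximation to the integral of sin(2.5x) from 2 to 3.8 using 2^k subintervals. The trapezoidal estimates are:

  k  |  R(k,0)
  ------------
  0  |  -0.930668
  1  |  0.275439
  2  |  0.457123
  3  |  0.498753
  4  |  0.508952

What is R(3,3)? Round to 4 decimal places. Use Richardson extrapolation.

0.5124

Richardson extrapolation on the trapezoidal column (denominator 4−1=3):
R(1,1) = 0.275439 + (0.275439 − (-0.930668))/3 = 0.677475
R(2,1) = (4·0.457123 − 0.275439) / 3 = 0.517684
R(3,1) = 0.498753 + (0.498753 − 0.457123)/3 = 0.512630
R(2,2) = (16·0.517684 − 0.677475) / 15 = 0.507031
R(3,2) = 0.512630 + (0.512630 − 0.517684)/15 = 0.512293
R(3,3) = 0.512293 + (0.512293 − 0.507031)/63 = 0.512377
(Column j=1 coincides with Simpson's rule on the same nodes.)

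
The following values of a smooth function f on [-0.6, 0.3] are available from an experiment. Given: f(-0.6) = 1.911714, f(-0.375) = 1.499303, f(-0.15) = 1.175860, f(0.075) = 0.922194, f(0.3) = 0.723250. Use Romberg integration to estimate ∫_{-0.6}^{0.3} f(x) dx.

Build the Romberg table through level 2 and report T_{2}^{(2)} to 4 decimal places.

T_{0}^{(0)} (trapezoid, 1 panel, h=0.9000): 1.185734
T_{1}^{(0)} (trapezoid, 2 panels, h=0.4500): 1.122004
T_{2}^{(0)} (trapezoid, 4 panels, h=0.2250): 1.105839
T_{1}^{(1)} = 1.122004 + (1.122004 − 1.185734)/3 = 1.100761
T_{2}^{(1)} = 1.105839 + (1.105839 − 1.122004)/3 = 1.100451
T_{2}^{(2)} = 1.100451 + (1.100451 − 1.100761)/15 = 1.100430

1.1004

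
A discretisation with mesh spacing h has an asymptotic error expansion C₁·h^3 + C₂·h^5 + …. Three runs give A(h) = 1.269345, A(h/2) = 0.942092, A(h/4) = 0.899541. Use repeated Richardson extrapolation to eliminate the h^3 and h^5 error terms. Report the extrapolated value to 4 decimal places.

0.8934

First eliminate the h^3 term (factor 2^3 = 8):
  B₁ = (8·0.942092 − 1.269345)/7 = 0.895342
  B₂ = (8·0.899541 − 0.942092)/7 = 0.893462
Then eliminate the h^5 term (factor 2^5 = 32):
  (32·0.893462 − 0.895342)/31 = 0.893401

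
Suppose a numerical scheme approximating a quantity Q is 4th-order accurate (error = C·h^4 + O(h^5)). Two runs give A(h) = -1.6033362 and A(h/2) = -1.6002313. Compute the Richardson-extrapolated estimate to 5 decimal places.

-1.60002

Extrapolated value = (16·A(h/2) − A(h)) / (16 − 1)
= (16·(-1.6002313) − (-1.6033362)) / 15
= -24.0003646 / 15 = -1.6000243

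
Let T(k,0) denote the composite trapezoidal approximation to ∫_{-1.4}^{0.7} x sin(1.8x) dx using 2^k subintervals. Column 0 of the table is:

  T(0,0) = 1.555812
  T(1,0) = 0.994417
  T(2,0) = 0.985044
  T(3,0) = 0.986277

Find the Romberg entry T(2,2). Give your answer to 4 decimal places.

0.9936

Richardson extrapolation on the trapezoidal column (denominator 4−1=3):
T(1,1) = 0.994417 + (0.994417 − 1.555812)/3 = 0.807285
T(2,1) = 0.985044 + (0.985044 − 0.994417)/3 = 0.981920
T(2,2) = (16·0.981920 − 0.807285) / 15 = 0.993562
(Column j=1 coincides with Simpson's rule on the same nodes.)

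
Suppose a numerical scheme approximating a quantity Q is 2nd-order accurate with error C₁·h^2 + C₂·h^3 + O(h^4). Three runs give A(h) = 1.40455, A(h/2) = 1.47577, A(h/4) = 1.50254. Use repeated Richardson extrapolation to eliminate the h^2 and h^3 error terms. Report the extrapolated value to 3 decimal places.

1.513

First eliminate the h^2 term (factor 2^2 = 4):
  B₁ = (4·1.47577 − 1.40455)/3 = 1.49951
  B₂ = (4·1.50254 − 1.47577)/3 = 1.51146
Then eliminate the h^3 term (factor 2^3 = 8):
  (8·1.51146 − 1.49951)/7 = 1.51317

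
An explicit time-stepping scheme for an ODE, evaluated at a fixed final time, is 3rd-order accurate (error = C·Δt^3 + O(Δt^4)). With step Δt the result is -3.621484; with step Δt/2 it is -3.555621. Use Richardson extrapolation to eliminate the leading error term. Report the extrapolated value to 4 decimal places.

The leading error scales as Δt^3; refining by a factor of 2 reduces it by 2^3 = 8.
Extrapolated value = (8·A(Δt/2) − A(Δt)) / (8 − 1)
= (8·(-3.555621) − (-3.621484)) / 7
= -24.823484 / 7 = -3.546212

-3.5462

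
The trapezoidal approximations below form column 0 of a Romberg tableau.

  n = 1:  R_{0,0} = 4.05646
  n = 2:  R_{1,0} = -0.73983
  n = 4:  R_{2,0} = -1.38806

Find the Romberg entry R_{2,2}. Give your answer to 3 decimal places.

-1.555

Richardson extrapolation on the trapezoidal column (denominator 4−1=3):
R_{1,1} = -0.73983 + (-0.73983 − 4.05646)/3 = -2.33859
R_{2,1} = -1.38806 + (-1.38806 − (-0.73983))/3 = -1.60414
R_{2,2} = -1.60414 + (-1.60414 − (-2.33859))/15 = -1.55518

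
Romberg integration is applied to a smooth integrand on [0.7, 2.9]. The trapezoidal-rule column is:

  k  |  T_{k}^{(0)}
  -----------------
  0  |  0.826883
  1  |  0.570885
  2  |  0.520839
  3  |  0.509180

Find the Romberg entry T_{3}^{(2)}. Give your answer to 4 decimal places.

0.5054

Richardson extrapolation on the trapezoidal column (denominator 4−1=3):
T_{2}^{(1)} = (4·0.520839 − 0.570885) / 3 = 0.504157
T_{3}^{(1)} = 0.509180 + (0.509180 − 0.520839)/3 = 0.505294
T_{3}^{(2)} = 0.505294 + (0.505294 − 0.504157)/15 = 0.505370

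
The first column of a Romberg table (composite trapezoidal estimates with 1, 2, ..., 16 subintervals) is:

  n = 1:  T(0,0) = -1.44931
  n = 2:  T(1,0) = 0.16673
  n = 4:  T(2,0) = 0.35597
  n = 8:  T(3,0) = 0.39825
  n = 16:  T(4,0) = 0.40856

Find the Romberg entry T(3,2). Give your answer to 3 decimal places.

Richardson extrapolation on the trapezoidal column (denominator 4−1=3):
T(2,1) = 0.35597 + (0.35597 − 0.16673)/3 = 0.41905
T(3,1) = (4·0.39825 − 0.35597) / 3 = 0.41234
T(3,2) = 0.41234 + (0.41234 − 0.41905)/15 = 0.41189

0.412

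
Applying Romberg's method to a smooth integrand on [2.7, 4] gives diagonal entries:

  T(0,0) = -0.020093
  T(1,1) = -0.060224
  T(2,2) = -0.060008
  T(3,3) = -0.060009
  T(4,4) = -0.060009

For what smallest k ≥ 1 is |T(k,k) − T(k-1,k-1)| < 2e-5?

k = 3

|T(1,1) − T(0,0)| = 0.040131 ≥ 2e-5
|T(2,2) − T(1,1)| = 0.000216 ≥ 2e-5
|T(3,3) − T(2,2)| = 0.000001 < 2e-5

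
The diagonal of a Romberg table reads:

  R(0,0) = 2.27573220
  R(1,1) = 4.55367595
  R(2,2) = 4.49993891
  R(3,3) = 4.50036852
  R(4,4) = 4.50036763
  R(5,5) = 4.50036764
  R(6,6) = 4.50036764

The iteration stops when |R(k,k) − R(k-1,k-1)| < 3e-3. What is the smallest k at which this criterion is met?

|R(1,1) − R(0,0)| = 2.27794375 ≥ 3e-3
|R(2,2) − R(1,1)| = 0.05373704 ≥ 3e-3
|R(3,3) − R(2,2)| = 0.00042961 < 3e-3

k = 3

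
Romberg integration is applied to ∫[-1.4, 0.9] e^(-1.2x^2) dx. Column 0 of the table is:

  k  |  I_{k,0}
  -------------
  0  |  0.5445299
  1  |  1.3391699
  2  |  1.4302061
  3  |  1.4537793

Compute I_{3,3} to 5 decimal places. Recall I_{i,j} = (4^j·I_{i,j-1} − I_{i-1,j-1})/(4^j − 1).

Richardson extrapolation on the trapezoidal column (denominator 4−1=3):
I_{1,1} = (4·1.3391699 − 0.5445299) / 3 = 1.6040499
I_{2,1} = (4·1.4302061 − 1.3391699) / 3 = 1.4605515
I_{3,1} = (4·1.4537793 − 1.4302061) / 3 = 1.4616370
I_{2,2} = 1.4605515 + (1.4605515 − 1.6040499)/15 = 1.4509849
I_{3,2} = 1.4616370 + (1.4616370 − 1.4605515)/15 = 1.4617094
I_{3,3} = 1.4617094 + (1.4617094 − 1.4509849)/63 = 1.4618796

1.46188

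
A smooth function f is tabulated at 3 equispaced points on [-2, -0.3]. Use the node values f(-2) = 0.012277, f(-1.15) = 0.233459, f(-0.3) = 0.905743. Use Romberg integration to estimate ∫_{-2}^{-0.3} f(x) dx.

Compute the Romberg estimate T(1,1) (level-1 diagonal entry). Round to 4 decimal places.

0.5247

T(0,0) (trapezoid, 1 panel, h=1.7000): 0.780317
T(1,0) (trapezoid, 2 panels, h=0.8500): 0.588599
T(1,1) = 0.588599 + (0.588599 − 0.780317)/3 = 0.524693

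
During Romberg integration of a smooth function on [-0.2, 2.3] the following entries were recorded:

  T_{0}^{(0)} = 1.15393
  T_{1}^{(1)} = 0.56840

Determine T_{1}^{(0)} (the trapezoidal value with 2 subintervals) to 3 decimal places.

0.715

From T_{1}^{(1)} = (4·T_{1}^{(0)} − T_{0}^{(0)})/3, solve for T_{1}^{(0)}:
4·T_{1}^{(0)} = 3·0.56840 + 1.15393 = 2.85913
T_{1}^{(0)} = 0.71478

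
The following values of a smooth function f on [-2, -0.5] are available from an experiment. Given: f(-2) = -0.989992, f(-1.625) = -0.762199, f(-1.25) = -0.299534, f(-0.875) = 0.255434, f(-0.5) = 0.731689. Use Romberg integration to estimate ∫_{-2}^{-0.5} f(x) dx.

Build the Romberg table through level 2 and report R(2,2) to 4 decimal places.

-0.3603

R(0,0) (trapezoid, 1 panel, h=1.5000): -0.193727
R(1,0) (trapezoid, 2 panels, h=0.7500): -0.321514
R(2,0) (trapezoid, 4 panels, h=0.3750): -0.350794
R(1,1) = -0.321514 + (-0.321514 − (-0.193727))/3 = -0.364110
R(2,1) = -0.350794 + (-0.350794 − (-0.321514))/3 = -0.360554
R(2,2) = -0.360554 + (-0.360554 − (-0.364110))/15 = -0.360317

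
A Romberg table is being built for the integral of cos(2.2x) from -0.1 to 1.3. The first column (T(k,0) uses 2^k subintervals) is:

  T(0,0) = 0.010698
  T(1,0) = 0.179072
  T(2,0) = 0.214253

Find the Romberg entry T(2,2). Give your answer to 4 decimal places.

0.2254

T(1,1) = 0.179072 + (0.179072 − 0.010698)/3 = 0.235197
T(2,1) = (4·0.214253 − 0.179072) / 3 = 0.225980
T(2,2) = (16·0.225980 − 0.235197) / 15 = 0.225366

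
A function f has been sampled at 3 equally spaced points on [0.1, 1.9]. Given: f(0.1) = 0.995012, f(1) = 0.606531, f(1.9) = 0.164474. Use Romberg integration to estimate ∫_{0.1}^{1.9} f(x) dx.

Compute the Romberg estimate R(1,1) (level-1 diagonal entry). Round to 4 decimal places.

R(0,0) (trapezoid, 1 panel, h=1.8000): 1.043537
R(1,0) (trapezoid, 2 panels, h=0.9000): 1.067647
R(1,1) = 1.067647 + (1.067647 − 1.043537)/3 = 1.075684

1.0757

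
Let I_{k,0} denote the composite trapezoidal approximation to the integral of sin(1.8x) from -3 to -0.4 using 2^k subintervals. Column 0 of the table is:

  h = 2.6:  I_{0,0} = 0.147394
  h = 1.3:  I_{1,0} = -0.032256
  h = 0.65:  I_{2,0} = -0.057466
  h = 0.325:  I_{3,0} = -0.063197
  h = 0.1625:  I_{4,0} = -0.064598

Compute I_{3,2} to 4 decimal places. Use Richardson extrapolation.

I_{2,1} = -0.057466 + (-0.057466 − (-0.032256))/3 = -0.065869
I_{3,1} = (4·(-0.063197) − (-0.057466)) / 3 = -0.065107
I_{3,2} = (16·(-0.065107) − (-0.065869)) / 15 = -0.065056

-0.0651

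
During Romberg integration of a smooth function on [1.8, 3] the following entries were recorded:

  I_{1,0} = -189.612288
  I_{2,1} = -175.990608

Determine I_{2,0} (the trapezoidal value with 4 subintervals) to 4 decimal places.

-179.3960

From I_{2,1} = (4·I_{2,0} − I_{1,0})/3, solve for I_{2,0}:
4·I_{2,0} = 3·(-175.990608) + (-189.612288) = -717.584112
I_{2,0} = -179.396028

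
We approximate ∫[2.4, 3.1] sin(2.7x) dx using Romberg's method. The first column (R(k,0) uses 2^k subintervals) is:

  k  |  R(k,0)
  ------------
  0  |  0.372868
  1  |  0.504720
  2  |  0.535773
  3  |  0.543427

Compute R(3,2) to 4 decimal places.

Richardson extrapolation on the trapezoidal column (denominator 4−1=3):
R(2,1) = (4·0.535773 − 0.504720) / 3 = 0.546124
R(3,1) = (4·0.543427 − 0.535773) / 3 = 0.545978
R(3,2) = (16·0.545978 − 0.546124) / 15 = 0.545968

0.5460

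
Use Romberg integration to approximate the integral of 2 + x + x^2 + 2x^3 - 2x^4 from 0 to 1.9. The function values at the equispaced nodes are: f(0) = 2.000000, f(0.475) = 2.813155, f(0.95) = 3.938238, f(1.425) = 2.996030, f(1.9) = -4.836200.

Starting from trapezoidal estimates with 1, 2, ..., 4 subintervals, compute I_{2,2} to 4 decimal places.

4.5030

I_{0,0} (trapezoid, 1 panel, h=1.9000): -2.694390
I_{1,0} (trapezoid, 2 panels, h=0.9500): 2.394131
I_{2,0} (trapezoid, 4 panels, h=0.4750): 3.956428
I_{1,1} = 2.394131 + (2.394131 − (-2.694390))/3 = 4.090305
I_{2,1} = 3.956428 + (3.956428 − 2.394131)/3 = 4.477194
I_{2,2} = 4.477194 + (4.477194 − 4.090305)/15 = 4.502987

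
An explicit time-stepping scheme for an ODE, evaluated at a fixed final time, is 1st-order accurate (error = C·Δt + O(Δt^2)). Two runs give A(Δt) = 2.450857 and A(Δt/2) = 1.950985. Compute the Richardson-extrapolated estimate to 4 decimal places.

Extrapolated value = (2·A(Δt/2) − A(Δt)) / (2 − 1)
= (2·1.950985 − 2.450857) / 1
= 1.451113 / 1 = 1.451113

1.4511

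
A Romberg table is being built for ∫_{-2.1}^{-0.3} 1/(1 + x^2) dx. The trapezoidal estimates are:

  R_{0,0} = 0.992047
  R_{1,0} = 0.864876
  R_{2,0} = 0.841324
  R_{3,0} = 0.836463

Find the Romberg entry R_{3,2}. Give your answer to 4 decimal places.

0.8349

R_{2,1} = (4·0.841324 − 0.864876) / 3 = 0.833473
R_{3,1} = 0.836463 + (0.836463 − 0.841324)/3 = 0.834843
R_{3,2} = (16·0.834843 − 0.833473) / 15 = 0.834934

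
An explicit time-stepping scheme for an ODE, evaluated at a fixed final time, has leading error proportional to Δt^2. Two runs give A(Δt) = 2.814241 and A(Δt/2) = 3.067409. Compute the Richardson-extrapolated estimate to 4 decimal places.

3.1518

The leading error scales as Δt^2; refining by a factor of 2 reduces it by 2^2 = 4.
Extrapolated value = (4·A(Δt/2) − A(Δt)) / (4 − 1)
= (4·3.067409 − 2.814241) / 3
= 9.455395 / 3 = 3.151798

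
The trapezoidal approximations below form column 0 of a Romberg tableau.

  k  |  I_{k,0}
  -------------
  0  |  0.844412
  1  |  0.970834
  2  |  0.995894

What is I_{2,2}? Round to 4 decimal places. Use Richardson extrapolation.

1.0037

I_{1,1} = 0.970834 + (0.970834 − 0.844412)/3 = 1.012975
I_{2,1} = 0.995894 + (0.995894 − 0.970834)/3 = 1.004247
I_{2,2} = (16·1.004247 − 1.012975) / 15 = 1.003665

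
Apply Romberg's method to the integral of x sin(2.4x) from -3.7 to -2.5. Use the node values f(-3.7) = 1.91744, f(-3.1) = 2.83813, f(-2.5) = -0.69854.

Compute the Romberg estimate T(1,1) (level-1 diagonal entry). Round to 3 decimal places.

T(0,0) (trapezoid, 1 panel, h=1.2000): 0.73134
T(1,0) (trapezoid, 2 panels, h=0.6000): 2.06855
T(1,1) = 2.06855 + (2.06855 − 0.73134)/3 = 2.51429

2.514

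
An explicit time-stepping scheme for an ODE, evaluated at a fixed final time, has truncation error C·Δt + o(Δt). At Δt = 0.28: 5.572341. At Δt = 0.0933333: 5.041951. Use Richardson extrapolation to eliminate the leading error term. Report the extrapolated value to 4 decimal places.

The leading error scales as Δt; refining by a factor of 3 reduces it by 3^1 = 3.
Extrapolated value = (3·A(Δt/3) − A(Δt)) / (3 − 1)
= (3·5.041951 − 5.572341) / 2
= 9.553512 / 2 = 4.776756

4.7768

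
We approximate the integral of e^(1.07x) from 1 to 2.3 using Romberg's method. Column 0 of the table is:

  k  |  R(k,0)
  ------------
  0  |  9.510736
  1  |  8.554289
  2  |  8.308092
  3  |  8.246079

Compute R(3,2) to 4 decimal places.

8.2254

Richardson extrapolation on the trapezoidal column (denominator 4−1=3):
R(2,1) = (4·8.308092 − 8.554289) / 3 = 8.226026
R(3,1) = (4·8.246079 − 8.308092) / 3 = 8.225408
R(3,2) = 8.225408 + (8.225408 − 8.226026)/15 = 8.225367
(Column j=1 coincides with Simpson's rule on the same nodes.)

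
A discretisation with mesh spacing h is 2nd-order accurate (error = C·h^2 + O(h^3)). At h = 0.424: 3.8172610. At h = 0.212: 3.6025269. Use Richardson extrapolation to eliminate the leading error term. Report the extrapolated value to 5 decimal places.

3.53095

Extrapolated value = (4·A(h/2) − A(h)) / (4 − 1)
= (4·3.6025269 − 3.8172610) / 3
= 10.5928466 / 3 = 3.5309489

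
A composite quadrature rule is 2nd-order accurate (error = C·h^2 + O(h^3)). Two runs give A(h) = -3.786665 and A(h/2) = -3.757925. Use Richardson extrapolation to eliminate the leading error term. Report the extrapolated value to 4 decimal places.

-3.7483

The leading error scales as h^2; refining by a factor of 2 reduces it by 2^2 = 4.
Extrapolated value = (4·A(h/2) − A(h)) / (4 − 1)
= (4·(-3.757925) − (-3.786665)) / 3
= -11.245035 / 3 = -3.748345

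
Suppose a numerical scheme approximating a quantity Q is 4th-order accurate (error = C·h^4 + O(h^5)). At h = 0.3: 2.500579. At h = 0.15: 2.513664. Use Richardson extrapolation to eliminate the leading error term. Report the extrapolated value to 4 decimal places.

Extrapolated value = (16·A(h/2) − A(h)) / (16 − 1)
= (16·2.513664 − 2.500579) / 15
= 37.718045 / 15 = 2.514536

2.5145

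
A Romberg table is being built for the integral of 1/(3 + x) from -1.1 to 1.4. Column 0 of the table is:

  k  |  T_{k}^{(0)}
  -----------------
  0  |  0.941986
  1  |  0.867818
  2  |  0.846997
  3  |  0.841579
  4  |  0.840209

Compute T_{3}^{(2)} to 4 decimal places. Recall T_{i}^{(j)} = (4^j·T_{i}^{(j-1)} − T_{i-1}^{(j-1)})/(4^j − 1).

Richardson extrapolation on the trapezoidal column (denominator 4−1=3):
T_{2}^{(1)} = (4·0.846997 − 0.867818) / 3 = 0.840057
T_{3}^{(1)} = (4·0.841579 − 0.846997) / 3 = 0.839773
T_{3}^{(2)} = 0.839773 + (0.839773 − 0.840057)/15 = 0.839754
(Column j=1 coincides with Simpson's rule on the same nodes.)

0.8398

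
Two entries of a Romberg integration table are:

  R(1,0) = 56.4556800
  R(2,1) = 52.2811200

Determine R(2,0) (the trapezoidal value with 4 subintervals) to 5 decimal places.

From R(2,1) = (4·R(2,0) − R(1,0))/3, solve for R(2,0):
4·R(2,0) = 3·52.2811200 + 56.4556800 = 213.2990400
R(2,0) = 53.3247600

53.32476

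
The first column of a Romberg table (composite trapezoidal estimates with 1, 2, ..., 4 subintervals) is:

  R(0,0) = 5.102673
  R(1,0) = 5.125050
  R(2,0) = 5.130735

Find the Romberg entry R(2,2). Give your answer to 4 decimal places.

5.1326

R(1,1) = (4·5.125050 − 5.102673) / 3 = 5.132509
R(2,1) = 5.130735 + (5.130735 − 5.125050)/3 = 5.132630
R(2,2) = (16·5.132630 − 5.132509) / 15 = 5.132638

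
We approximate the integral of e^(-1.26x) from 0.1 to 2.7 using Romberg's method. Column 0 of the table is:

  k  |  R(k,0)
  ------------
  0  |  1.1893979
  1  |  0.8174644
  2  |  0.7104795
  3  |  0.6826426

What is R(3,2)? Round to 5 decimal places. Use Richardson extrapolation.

Richardson extrapolation on the trapezoidal column (denominator 4−1=3):
R(2,1) = (4·0.7104795 − 0.8174644) / 3 = 0.6748179
R(3,1) = (4·0.6826426 − 0.7104795) / 3 = 0.6733636
R(3,2) = 0.6733636 + (0.6733636 − 0.6748179)/15 = 0.6732666

0.67327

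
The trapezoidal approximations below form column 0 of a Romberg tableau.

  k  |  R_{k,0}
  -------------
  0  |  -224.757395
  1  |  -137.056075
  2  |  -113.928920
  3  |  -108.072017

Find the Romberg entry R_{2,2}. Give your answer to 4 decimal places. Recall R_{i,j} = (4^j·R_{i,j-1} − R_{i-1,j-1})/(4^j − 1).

-106.1130

R_{1,1} = -137.056075 + (-137.056075 − (-224.757395))/3 = -107.822302
R_{2,1} = (4·(-113.928920) − (-137.056075)) / 3 = -106.219868
R_{2,2} = (16·(-106.219868) − (-107.822302)) / 15 = -106.113039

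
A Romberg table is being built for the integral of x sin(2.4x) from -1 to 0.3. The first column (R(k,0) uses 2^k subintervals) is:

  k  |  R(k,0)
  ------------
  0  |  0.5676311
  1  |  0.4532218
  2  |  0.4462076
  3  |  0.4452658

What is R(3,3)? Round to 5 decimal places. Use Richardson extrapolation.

Richardson extrapolation on the trapezoidal column (denominator 4−1=3):
R(1,1) = 0.4532218 + (0.4532218 − 0.5676311)/3 = 0.4150854
R(2,1) = 0.4462076 + (0.4462076 − 0.4532218)/3 = 0.4438695
R(3,1) = 0.4452658 + (0.4452658 − 0.4462076)/3 = 0.4449519
R(2,2) = 0.4438695 + (0.4438695 − 0.4150854)/15 = 0.4457884
R(3,2) = 0.4449519 + (0.4449519 − 0.4438695)/15 = 0.4450241
R(3,3) = (64·0.4450241 − 0.4457884) / 63 = 0.4450120

0.44501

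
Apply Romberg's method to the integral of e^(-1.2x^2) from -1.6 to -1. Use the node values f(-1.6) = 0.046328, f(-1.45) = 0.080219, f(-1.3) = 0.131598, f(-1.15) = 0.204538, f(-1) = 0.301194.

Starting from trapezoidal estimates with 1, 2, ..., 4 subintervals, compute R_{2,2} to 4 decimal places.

R_{0,0} (trapezoid, 1 panel, h=0.6000): 0.104257
R_{1,0} (trapezoid, 2 panels, h=0.3000): 0.091608
R_{2,0} (trapezoid, 4 panels, h=0.1500): 0.088517
R_{1,1} = 0.091608 + (0.091608 − 0.104257)/3 = 0.087392
R_{2,1} = 0.088517 + (0.088517 − 0.091608)/3 = 0.087487
R_{2,2} = 0.087487 + (0.087487 − 0.087392)/15 = 0.087493

0.0875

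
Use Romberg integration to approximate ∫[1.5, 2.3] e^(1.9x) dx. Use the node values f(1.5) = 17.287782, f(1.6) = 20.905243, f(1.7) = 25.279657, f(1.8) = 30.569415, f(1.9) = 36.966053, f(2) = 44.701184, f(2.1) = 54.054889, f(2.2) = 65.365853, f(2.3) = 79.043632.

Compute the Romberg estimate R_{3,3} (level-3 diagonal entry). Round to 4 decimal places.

R_{0,0} (trapezoid, 1 panel, h=0.8000): 38.532566
R_{1,0} (trapezoid, 2 panels, h=0.4000): 34.052704
R_{2,0} (trapezoid, 4 panels, h=0.2000): 32.893261
R_{3,0} (trapezoid, 8 panels, h=0.1000): 32.600800
R_{1,1} = 34.052704 + (34.052704 − 38.532566)/3 = 32.559417
R_{2,1} = 32.893261 + (32.893261 − 34.052704)/3 = 32.506780
R_{3,1} = 32.600800 + (32.600800 − 32.893261)/3 = 32.503313
R_{2,2} = 32.506780 + (32.506780 − 32.559417)/15 = 32.503271
R_{3,2} = 32.503313 + (32.503313 − 32.506780)/15 = 32.503082
R_{3,3} = 32.503082 + (32.503082 − 32.503271)/63 = 32.503079

32.5031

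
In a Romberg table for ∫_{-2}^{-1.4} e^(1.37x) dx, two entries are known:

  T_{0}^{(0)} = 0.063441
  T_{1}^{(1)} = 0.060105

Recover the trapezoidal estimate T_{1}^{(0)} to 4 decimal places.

0.0609

From T_{1}^{(1)} = (4·T_{1}^{(0)} − T_{0}^{(0)})/3, solve for T_{1}^{(0)}:
4·T_{1}^{(0)} = 3·0.060105 + 0.063441 = 0.243756
T_{1}^{(0)} = 0.060939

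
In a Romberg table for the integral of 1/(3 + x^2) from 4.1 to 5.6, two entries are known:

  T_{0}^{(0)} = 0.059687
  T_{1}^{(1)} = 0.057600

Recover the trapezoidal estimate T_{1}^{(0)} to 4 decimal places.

From T_{1}^{(1)} = (4·T_{1}^{(0)} − T_{0}^{(0)})/3, solve for T_{1}^{(0)}:
4·T_{1}^{(0)} = 3·0.057600 + 0.059687 = 0.232487
T_{1}^{(0)} = 0.058122

0.0581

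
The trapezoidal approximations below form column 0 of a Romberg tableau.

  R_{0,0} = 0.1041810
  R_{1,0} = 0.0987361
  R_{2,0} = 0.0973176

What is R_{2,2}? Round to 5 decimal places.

Richardson extrapolation on the trapezoidal column (denominator 4−1=3):
R_{1,1} = 0.0987361 + (0.0987361 − 0.1041810)/3 = 0.0969211
R_{2,1} = 0.0973176 + (0.0973176 − 0.0987361)/3 = 0.0968448
R_{2,2} = (16·0.0968448 − 0.0969211) / 15 = 0.0968397

0.09684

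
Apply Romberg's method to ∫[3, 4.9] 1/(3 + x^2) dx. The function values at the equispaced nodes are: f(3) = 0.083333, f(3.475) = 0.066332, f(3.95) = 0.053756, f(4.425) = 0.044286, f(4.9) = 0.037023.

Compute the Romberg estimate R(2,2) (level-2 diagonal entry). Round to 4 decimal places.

R(0,0) (trapezoid, 1 panel, h=1.9000): 0.114338
R(1,0) (trapezoid, 2 panels, h=0.9500): 0.108237
R(2,0) (trapezoid, 4 panels, h=0.4750): 0.106662
R(1,1) = 0.108237 + (0.108237 − 0.114338)/3 = 0.106203
R(2,1) = 0.106662 + (0.106662 − 0.108237)/3 = 0.106137
R(2,2) = 0.106137 + (0.106137 − 0.106203)/15 = 0.106133

0.1061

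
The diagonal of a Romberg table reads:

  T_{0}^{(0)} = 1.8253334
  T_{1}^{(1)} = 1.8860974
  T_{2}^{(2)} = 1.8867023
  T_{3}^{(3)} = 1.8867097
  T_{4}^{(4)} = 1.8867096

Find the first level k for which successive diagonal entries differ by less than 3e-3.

k = 2

|T_{1}^{(1)} − T_{0}^{(0)}| = 0.0607640 ≥ 3e-3
|T_{2}^{(2)} − T_{1}^{(1)}| = 0.0006049 < 3e-3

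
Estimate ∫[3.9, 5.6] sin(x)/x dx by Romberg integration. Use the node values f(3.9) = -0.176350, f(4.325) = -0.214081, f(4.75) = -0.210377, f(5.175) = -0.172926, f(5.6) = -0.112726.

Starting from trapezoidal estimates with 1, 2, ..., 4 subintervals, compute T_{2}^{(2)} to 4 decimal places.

-0.3198

T_{0}^{(0)} (trapezoid, 1 panel, h=1.7000): -0.245715
T_{1}^{(0)} (trapezoid, 2 panels, h=0.8500): -0.301678
T_{2}^{(0)} (trapezoid, 4 panels, h=0.4250): -0.315317
T_{1}^{(1)} = -0.301678 + (-0.301678 − (-0.245715))/3 = -0.320332
T_{2}^{(1)} = -0.315317 + (-0.315317 − (-0.301678))/3 = -0.319863
T_{2}^{(2)} = -0.319863 + (-0.319863 − (-0.320332))/15 = -0.319832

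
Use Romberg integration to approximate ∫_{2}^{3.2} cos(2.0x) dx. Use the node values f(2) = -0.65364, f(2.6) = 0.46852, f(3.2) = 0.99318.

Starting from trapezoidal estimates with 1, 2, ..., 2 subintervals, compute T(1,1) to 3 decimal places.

0.443

T(0,0) (trapezoid, 1 panel, h=1.2000): 0.20372
T(1,0) (trapezoid, 2 panels, h=0.6000): 0.38297
T(1,1) = 0.38297 + (0.38297 − 0.20372)/3 = 0.44272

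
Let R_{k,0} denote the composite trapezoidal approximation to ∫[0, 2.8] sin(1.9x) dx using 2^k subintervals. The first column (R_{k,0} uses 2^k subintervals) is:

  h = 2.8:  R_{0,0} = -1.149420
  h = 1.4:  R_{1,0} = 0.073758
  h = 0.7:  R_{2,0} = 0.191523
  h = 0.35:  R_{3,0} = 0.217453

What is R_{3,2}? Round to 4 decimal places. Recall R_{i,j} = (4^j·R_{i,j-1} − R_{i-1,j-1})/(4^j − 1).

0.2258

Richardson extrapolation on the trapezoidal column (denominator 4−1=3):
R_{2,1} = (4·0.191523 − 0.073758) / 3 = 0.230778
R_{3,1} = (4·0.217453 − 0.191523) / 3 = 0.226096
R_{3,2} = (16·0.226096 − 0.230778) / 15 = 0.225784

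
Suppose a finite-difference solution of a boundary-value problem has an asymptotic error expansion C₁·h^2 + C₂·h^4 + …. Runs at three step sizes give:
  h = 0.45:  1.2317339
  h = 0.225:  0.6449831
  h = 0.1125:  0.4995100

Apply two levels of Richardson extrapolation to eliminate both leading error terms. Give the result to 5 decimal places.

0.45113

First eliminate the h^2 term (factor 2^2 = 4):
  B₁ = (4·0.6449831 − 1.2317339)/3 = 0.4493995
  B₂ = (4·0.4995100 − 0.6449831)/3 = 0.4510190
Then eliminate the h^4 term (factor 2^4 = 16):
  (16·0.4510190 − 0.4493995)/15 = 0.4511270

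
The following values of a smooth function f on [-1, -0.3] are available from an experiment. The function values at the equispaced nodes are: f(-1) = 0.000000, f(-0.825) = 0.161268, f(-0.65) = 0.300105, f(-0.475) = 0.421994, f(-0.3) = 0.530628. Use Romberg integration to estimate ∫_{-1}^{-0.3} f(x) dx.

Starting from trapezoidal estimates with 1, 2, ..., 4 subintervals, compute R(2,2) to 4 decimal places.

R(0,0) (trapezoid, 1 panel, h=0.7000): 0.185720
R(1,0) (trapezoid, 2 panels, h=0.3500): 0.197897
R(2,0) (trapezoid, 4 panels, h=0.1750): 0.201019
R(1,1) = 0.197897 + (0.197897 − 0.185720)/3 = 0.201956
R(2,1) = 0.201019 + (0.201019 − 0.197897)/3 = 0.202060
R(2,2) = 0.202060 + (0.202060 − 0.201956)/15 = 0.202067

0.2021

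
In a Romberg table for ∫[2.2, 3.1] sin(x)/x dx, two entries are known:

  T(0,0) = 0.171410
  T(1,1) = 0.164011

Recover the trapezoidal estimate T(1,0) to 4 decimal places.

0.1659

From T(1,1) = (4·T(1,0) − T(0,0))/3, solve for T(1,0):
4·T(1,0) = 3·0.164011 + 0.171410 = 0.663443
T(1,0) = 0.165861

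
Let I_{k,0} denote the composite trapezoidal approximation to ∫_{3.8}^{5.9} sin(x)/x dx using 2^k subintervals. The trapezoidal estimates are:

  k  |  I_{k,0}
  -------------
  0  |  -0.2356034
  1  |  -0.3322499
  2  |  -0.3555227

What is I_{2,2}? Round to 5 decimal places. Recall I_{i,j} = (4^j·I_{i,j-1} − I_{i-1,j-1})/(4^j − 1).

I_{1,1} = (4·(-0.3322499) − (-0.2356034)) / 3 = -0.3644654
I_{2,1} = (4·(-0.3555227) − (-0.3322499)) / 3 = -0.3632803
I_{2,2} = (16·(-0.3632803) − (-0.3644654)) / 15 = -0.3632013

-0.36320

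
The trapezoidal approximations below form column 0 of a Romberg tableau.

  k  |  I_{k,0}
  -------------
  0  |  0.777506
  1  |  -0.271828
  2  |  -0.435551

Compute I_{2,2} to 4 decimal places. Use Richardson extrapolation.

-0.4814

I_{1,1} = (4·(-0.271828) − 0.777506) / 3 = -0.621606
I_{2,1} = (4·(-0.435551) − (-0.271828)) / 3 = -0.490125
I_{2,2} = (16·(-0.490125) − (-0.621606)) / 15 = -0.481360
(Column j=1 coincides with Simpson's rule on the same nodes.)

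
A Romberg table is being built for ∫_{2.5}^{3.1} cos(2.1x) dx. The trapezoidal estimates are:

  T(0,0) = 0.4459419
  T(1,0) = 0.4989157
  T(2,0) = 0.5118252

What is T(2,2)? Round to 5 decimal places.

T(1,1) = 0.4989157 + (0.4989157 − 0.4459419)/3 = 0.5165736
T(2,1) = (4·0.5118252 − 0.4989157) / 3 = 0.5161284
T(2,2) = (16·0.5161284 − 0.5165736) / 15 = 0.5160987

0.51610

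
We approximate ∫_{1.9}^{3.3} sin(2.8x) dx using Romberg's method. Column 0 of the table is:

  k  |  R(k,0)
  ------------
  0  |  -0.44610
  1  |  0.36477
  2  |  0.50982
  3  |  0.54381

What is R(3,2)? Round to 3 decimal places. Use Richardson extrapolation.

0.555

Richardson extrapolation on the trapezoidal column (denominator 4−1=3):
R(2,1) = 0.50982 + (0.50982 − 0.36477)/3 = 0.55817
R(3,1) = 0.54381 + (0.54381 − 0.50982)/3 = 0.55514
R(3,2) = 0.55514 + (0.55514 − 0.55817)/15 = 0.55494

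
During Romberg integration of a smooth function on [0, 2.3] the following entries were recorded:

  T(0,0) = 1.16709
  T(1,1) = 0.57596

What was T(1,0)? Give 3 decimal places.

0.724

From T(1,1) = (4·T(1,0) − T(0,0))/3, solve for T(1,0):
4·T(1,0) = 3·0.57596 + 1.16709 = 2.89497
T(1,0) = 0.72374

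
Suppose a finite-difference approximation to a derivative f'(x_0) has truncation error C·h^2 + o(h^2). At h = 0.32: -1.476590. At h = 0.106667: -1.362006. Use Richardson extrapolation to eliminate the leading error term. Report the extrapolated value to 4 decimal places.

-1.3477

The leading error scales as h^2; refining by a factor of 3 reduces it by 3^2 = 9.
Extrapolated value = (9·A(h/3) − A(h)) / (9 − 1)
= (9·(-1.362006) − (-1.476590)) / 8
= -10.781464 / 8 = -1.347683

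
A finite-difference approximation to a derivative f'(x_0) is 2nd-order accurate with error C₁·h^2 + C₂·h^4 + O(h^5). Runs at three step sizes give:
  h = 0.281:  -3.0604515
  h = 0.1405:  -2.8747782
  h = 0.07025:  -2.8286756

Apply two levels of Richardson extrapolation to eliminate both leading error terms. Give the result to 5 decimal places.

First eliminate the h^2 term (factor 2^2 = 4):
  B₁ = (4·(-2.8747782) − (-3.0604515))/3 = -2.8128871
  B₂ = (4·(-2.8286756) − (-2.8747782))/3 = -2.8133081
Then eliminate the h^4 term (factor 2^4 = 16):
  (16·(-2.8133081) − (-2.8128871))/15 = -2.8133362

-2.81334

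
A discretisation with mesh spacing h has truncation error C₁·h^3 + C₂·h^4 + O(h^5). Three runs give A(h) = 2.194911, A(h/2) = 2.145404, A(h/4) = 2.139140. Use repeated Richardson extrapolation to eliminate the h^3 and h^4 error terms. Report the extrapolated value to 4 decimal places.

2.1382

First eliminate the h^3 term (factor 2^3 = 8):
  B₁ = (8·2.145404 − 2.194911)/7 = 2.138332
  B₂ = (8·2.139140 − 2.145404)/7 = 2.138245
Then eliminate the h^4 term (factor 2^4 = 16):
  (16·2.138245 − 2.138332)/15 = 2.138239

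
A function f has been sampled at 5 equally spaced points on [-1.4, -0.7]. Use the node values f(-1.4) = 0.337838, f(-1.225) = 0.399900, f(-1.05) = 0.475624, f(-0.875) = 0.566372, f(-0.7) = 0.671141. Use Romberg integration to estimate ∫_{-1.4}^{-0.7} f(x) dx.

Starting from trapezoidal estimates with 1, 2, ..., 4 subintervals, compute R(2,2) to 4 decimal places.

0.3398

R(0,0) (trapezoid, 1 panel, h=0.7000): 0.353143
R(1,0) (trapezoid, 2 panels, h=0.3500): 0.343040
R(2,0) (trapezoid, 4 panels, h=0.1750): 0.340617
R(1,1) = 0.343040 + (0.343040 − 0.353143)/3 = 0.339672
R(2,1) = 0.340617 + (0.340617 − 0.343040)/3 = 0.339809
R(2,2) = 0.339809 + (0.339809 − 0.339672)/15 = 0.339818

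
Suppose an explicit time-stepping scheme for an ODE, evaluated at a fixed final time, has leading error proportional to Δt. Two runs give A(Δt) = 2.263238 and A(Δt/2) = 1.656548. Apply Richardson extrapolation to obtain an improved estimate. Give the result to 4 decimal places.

Extrapolated value = (2·A(Δt/2) − A(Δt)) / (2 − 1)
= (2·1.656548 − 2.263238) / 1
= 1.049858 / 1 = 1.049858

1.0499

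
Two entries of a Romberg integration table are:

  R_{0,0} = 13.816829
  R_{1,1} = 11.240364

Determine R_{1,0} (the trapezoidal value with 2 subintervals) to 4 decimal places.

11.8845

From R_{1,1} = (4·R_{1,0} − R_{0,0})/3, solve for R_{1,0}:
4·R_{1,0} = 3·11.240364 + 13.816829 = 47.537921
R_{1,0} = 11.884480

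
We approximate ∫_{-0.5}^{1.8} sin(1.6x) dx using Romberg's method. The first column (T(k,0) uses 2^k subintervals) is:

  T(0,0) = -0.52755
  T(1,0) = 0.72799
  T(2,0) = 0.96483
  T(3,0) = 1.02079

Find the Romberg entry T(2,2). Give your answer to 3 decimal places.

Richardson extrapolation on the trapezoidal column (denominator 4−1=3):
T(1,1) = 0.72799 + (0.72799 − (-0.52755))/3 = 1.14650
T(2,1) = (4·0.96483 − 0.72799) / 3 = 1.04378
T(2,2) = 1.04378 + (1.04378 − 1.14650)/15 = 1.03693

1.037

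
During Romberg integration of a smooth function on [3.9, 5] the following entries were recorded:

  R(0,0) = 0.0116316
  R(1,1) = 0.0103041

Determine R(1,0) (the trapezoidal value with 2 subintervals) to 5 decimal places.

0.01064

From R(1,1) = (4·R(1,0) − R(0,0))/3, solve for R(1,0):
4·R(1,0) = 3·0.0103041 + 0.0116316 = 0.0425439
R(1,0) = 0.0106360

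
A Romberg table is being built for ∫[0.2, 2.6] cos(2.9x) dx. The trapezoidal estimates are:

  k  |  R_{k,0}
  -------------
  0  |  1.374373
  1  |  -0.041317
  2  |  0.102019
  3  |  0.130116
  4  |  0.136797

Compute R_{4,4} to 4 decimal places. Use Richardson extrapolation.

Richardson extrapolation on the trapezoidal column (denominator 4−1=3):
R_{1,1} = (4·(-0.041317) − 1.374373) / 3 = -0.513214
R_{2,1} = 0.102019 + (0.102019 − (-0.041317))/3 = 0.149798
R_{3,1} = (4·0.130116 − 0.102019) / 3 = 0.139482
R_{4,1} = 0.136797 + (0.136797 − 0.130116)/3 = 0.139024
R_{2,2} = (16·0.149798 − (-0.513214)) / 15 = 0.193999
R_{3,2} = 0.139482 + (0.139482 − 0.149798)/15 = 0.138794
R_{4,2} = (16·0.139024 − 0.139482) / 15 = 0.138993
R_{3,3} = 0.138794 + (0.138794 − 0.193999)/63 = 0.137918
R_{4,3} = (64·0.138993 − 0.138794) / 63 = 0.138996
R_{4,4} = (256·0.138996 − 0.137918) / 255 = 0.139000
(Column j=1 coincides with Simpson's rule on the same nodes.)

0.1390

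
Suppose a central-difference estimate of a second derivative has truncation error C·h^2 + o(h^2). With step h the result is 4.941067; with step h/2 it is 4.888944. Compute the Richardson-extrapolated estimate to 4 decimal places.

The leading error scales as h^2; refining by a factor of 2 reduces it by 2^2 = 4.
Extrapolated value = (4·A(h/2) − A(h)) / (4 − 1)
= (4·4.888944 − 4.941067) / 3
= 14.614709 / 3 = 4.871570

4.8716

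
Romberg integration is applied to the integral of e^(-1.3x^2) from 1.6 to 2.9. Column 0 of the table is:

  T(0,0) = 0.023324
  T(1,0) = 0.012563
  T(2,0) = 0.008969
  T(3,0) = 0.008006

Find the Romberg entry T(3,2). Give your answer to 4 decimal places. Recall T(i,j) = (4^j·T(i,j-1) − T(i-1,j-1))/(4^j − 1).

0.0077

T(2,1) = 0.008969 + (0.008969 − 0.012563)/3 = 0.007771
T(3,1) = 0.008006 + (0.008006 − 0.008969)/3 = 0.007685
T(3,2) = (16·0.007685 − 0.007771) / 15 = 0.007679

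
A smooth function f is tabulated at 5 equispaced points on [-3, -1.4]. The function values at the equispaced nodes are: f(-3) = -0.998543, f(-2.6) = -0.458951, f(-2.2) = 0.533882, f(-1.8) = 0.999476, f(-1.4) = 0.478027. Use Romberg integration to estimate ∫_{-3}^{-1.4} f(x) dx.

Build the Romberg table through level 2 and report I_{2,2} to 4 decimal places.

0.3566

I_{0,0} (trapezoid, 1 panel, h=1.6000): -0.416413
I_{1,0} (trapezoid, 2 panels, h=0.8000): 0.218899
I_{2,0} (trapezoid, 4 panels, h=0.4000): 0.325660
I_{1,1} = 0.218899 + (0.218899 − (-0.416413))/3 = 0.430670
I_{2,1} = 0.325660 + (0.325660 − 0.218899)/3 = 0.361247
I_{2,2} = 0.361247 + (0.361247 − 0.430670)/15 = 0.356619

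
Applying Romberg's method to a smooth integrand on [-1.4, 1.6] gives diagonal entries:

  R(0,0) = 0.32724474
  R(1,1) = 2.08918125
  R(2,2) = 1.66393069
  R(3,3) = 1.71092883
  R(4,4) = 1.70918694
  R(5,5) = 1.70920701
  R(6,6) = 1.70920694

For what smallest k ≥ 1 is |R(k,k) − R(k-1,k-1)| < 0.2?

k = 3

|R(1,1) − R(0,0)| = 1.76193651 ≥ 0.2
|R(2,2) − R(1,1)| = 0.42525056 ≥ 0.2
|R(3,3) − R(2,2)| = 0.04699814 < 0.2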